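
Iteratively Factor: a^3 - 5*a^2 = (a - 5)*(a^2) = a*(a - 5)*(a)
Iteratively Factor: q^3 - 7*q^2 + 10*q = (q - 2)*(q^2 - 5*q) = q*(q - 2)*(q - 5)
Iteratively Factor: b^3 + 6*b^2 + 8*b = (b + 2)*(b^2 + 4*b) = (b + 2)*(b + 4)*(b)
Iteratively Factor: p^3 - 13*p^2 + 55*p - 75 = (p - 5)*(p^2 - 8*p + 15) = (p - 5)^2*(p - 3)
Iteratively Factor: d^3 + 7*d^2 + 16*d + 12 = (d + 2)*(d^2 + 5*d + 6) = (d + 2)^2*(d + 3)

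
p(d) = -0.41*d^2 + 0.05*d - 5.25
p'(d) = 0.05 - 0.82*d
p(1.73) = -6.39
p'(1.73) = -1.37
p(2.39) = -7.47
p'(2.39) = -1.91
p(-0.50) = -5.38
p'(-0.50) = 0.46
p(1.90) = -6.64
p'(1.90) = -1.51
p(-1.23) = -5.93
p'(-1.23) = 1.06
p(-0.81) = -5.56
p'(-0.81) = 0.71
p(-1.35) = -6.06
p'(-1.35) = 1.16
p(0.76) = -5.45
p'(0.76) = -0.57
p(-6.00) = -20.31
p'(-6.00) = 4.97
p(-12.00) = -64.89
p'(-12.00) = 9.89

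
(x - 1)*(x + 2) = x^2 + x - 2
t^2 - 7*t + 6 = (t - 6)*(t - 1)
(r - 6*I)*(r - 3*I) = r^2 - 9*I*r - 18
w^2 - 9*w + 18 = (w - 6)*(w - 3)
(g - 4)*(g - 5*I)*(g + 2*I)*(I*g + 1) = I*g^4 + 4*g^3 - 4*I*g^3 - 16*g^2 + 7*I*g^2 + 10*g - 28*I*g - 40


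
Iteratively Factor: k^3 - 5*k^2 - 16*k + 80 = (k + 4)*(k^2 - 9*k + 20) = (k - 5)*(k + 4)*(k - 4)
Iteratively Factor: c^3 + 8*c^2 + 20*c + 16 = (c + 2)*(c^2 + 6*c + 8) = (c + 2)^2*(c + 4)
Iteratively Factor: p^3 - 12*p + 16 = (p - 2)*(p^2 + 2*p - 8) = (p - 2)^2*(p + 4)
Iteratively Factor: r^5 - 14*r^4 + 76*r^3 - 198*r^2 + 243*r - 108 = (r - 3)*(r^4 - 11*r^3 + 43*r^2 - 69*r + 36) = (r - 3)^2*(r^3 - 8*r^2 + 19*r - 12) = (r - 4)*(r - 3)^2*(r^2 - 4*r + 3) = (r - 4)*(r - 3)^3*(r - 1)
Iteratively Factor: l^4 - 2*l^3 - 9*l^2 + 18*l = (l - 2)*(l^3 - 9*l) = (l - 2)*(l + 3)*(l^2 - 3*l) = l*(l - 2)*(l + 3)*(l - 3)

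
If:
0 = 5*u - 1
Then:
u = 1/5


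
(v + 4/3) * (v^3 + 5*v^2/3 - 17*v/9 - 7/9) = v^4 + 3*v^3 + v^2/3 - 89*v/27 - 28/27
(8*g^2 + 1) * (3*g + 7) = 24*g^3 + 56*g^2 + 3*g + 7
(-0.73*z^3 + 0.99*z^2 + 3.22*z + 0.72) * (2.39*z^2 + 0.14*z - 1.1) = -1.7447*z^5 + 2.2639*z^4 + 8.6374*z^3 + 1.0826*z^2 - 3.4412*z - 0.792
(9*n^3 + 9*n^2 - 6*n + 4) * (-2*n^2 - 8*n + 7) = -18*n^5 - 90*n^4 + 3*n^3 + 103*n^2 - 74*n + 28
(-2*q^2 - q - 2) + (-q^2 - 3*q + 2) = -3*q^2 - 4*q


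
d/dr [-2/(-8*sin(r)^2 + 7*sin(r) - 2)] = 2*(7 - 16*sin(r))*cos(r)/(8*sin(r)^2 - 7*sin(r) + 2)^2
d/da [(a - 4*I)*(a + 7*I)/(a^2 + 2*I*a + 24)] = -I/(a^2 + 12*I*a - 36)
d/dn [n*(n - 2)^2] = (n - 2)*(3*n - 2)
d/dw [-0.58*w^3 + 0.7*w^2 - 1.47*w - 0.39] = -1.74*w^2 + 1.4*w - 1.47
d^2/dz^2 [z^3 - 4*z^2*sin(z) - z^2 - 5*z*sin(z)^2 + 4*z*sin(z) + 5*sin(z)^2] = 4*z^2*sin(z) - 4*z*sin(z) - 16*z*cos(z) - 10*z*cos(2*z) + 6*z + 8*sqrt(2)*cos(z + pi/4) + 10*sqrt(2)*cos(2*z + pi/4) - 2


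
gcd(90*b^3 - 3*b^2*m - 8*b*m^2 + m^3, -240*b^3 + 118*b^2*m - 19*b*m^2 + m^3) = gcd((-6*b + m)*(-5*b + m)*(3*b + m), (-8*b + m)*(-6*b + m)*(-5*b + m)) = 30*b^2 - 11*b*m + m^2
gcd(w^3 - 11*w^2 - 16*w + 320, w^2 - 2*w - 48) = w - 8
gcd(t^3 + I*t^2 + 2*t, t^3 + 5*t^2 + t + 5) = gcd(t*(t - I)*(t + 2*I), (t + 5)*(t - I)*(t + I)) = t - I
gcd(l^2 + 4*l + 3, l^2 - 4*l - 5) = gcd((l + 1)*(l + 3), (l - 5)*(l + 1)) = l + 1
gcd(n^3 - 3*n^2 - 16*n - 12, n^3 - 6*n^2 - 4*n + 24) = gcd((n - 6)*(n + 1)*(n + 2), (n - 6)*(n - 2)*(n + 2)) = n^2 - 4*n - 12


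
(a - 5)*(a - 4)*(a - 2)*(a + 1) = a^4 - 10*a^3 + 27*a^2 - 2*a - 40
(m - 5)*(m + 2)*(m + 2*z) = m^3 + 2*m^2*z - 3*m^2 - 6*m*z - 10*m - 20*z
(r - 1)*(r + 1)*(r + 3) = r^3 + 3*r^2 - r - 3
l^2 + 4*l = l*(l + 4)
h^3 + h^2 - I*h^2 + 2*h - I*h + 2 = (h + 1)*(h - 2*I)*(h + I)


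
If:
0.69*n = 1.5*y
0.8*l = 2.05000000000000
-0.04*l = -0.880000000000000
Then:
No Solution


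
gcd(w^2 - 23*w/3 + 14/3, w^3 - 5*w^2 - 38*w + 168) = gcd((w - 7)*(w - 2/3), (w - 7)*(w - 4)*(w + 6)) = w - 7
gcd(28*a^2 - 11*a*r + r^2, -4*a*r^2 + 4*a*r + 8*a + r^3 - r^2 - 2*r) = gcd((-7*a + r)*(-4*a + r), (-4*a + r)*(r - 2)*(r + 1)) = -4*a + r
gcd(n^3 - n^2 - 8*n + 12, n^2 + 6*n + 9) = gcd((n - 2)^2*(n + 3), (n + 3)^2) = n + 3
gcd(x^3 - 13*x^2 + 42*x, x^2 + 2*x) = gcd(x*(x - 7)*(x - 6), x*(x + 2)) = x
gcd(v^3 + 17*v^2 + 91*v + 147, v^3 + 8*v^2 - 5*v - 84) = v + 7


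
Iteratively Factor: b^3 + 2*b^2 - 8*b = (b - 2)*(b^2 + 4*b) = (b - 2)*(b + 4)*(b)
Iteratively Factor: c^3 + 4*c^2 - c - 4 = (c + 1)*(c^2 + 3*c - 4) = (c - 1)*(c + 1)*(c + 4)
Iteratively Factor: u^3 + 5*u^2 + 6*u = (u)*(u^2 + 5*u + 6) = u*(u + 2)*(u + 3)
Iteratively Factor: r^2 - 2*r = (r - 2)*(r)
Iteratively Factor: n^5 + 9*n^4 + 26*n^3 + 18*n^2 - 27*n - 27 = (n - 1)*(n^4 + 10*n^3 + 36*n^2 + 54*n + 27) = (n - 1)*(n + 3)*(n^3 + 7*n^2 + 15*n + 9) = (n - 1)*(n + 3)^2*(n^2 + 4*n + 3) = (n - 1)*(n + 1)*(n + 3)^2*(n + 3)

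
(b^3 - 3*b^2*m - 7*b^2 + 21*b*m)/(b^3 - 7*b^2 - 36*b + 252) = b*(b - 3*m)/(b^2 - 36)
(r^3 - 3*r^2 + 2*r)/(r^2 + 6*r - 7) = r*(r - 2)/(r + 7)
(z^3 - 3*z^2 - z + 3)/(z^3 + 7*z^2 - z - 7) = (z - 3)/(z + 7)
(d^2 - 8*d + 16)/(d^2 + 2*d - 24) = (d - 4)/(d + 6)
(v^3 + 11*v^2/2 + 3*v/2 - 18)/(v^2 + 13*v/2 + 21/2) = (2*v^2 + 5*v - 12)/(2*v + 7)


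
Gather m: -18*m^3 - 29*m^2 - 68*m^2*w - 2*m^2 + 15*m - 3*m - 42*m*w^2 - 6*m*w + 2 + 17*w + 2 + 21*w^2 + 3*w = -18*m^3 + m^2*(-68*w - 31) + m*(-42*w^2 - 6*w + 12) + 21*w^2 + 20*w + 4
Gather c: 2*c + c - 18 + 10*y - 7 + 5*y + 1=3*c + 15*y - 24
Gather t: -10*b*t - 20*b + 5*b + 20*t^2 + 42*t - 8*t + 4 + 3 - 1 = -15*b + 20*t^2 + t*(34 - 10*b) + 6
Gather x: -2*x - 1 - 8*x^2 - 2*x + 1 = -8*x^2 - 4*x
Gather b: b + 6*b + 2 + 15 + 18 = 7*b + 35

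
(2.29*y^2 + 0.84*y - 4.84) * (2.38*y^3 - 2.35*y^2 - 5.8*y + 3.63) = 5.4502*y^5 - 3.3823*y^4 - 26.7752*y^3 + 14.8147*y^2 + 31.1212*y - 17.5692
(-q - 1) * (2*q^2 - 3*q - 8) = -2*q^3 + q^2 + 11*q + 8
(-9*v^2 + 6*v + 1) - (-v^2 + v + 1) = -8*v^2 + 5*v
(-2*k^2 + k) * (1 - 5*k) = 10*k^3 - 7*k^2 + k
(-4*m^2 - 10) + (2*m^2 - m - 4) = -2*m^2 - m - 14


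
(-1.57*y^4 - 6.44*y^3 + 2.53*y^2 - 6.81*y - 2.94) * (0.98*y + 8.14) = -1.5386*y^5 - 19.091*y^4 - 49.9422*y^3 + 13.9204*y^2 - 58.3146*y - 23.9316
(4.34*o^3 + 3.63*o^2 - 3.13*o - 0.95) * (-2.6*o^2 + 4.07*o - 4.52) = -11.284*o^5 + 8.2258*o^4 + 3.2953*o^3 - 26.6767*o^2 + 10.2811*o + 4.294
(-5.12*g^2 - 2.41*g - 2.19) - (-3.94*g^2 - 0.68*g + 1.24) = -1.18*g^2 - 1.73*g - 3.43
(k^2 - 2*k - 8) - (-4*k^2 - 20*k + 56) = 5*k^2 + 18*k - 64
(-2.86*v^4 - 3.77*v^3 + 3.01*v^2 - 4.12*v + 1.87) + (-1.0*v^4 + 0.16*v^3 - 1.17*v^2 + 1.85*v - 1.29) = -3.86*v^4 - 3.61*v^3 + 1.84*v^2 - 2.27*v + 0.58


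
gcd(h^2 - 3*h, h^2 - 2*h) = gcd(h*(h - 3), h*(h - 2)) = h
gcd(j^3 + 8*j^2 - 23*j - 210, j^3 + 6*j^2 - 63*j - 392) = j + 7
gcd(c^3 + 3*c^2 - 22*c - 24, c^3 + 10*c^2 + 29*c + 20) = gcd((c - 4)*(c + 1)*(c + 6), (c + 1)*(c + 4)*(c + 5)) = c + 1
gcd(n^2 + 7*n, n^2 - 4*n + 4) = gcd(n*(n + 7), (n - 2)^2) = 1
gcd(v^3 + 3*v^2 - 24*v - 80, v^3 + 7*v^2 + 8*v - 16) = v^2 + 8*v + 16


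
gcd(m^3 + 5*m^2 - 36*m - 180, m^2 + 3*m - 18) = m + 6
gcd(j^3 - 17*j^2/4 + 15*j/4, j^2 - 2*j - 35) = 1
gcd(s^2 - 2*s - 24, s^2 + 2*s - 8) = s + 4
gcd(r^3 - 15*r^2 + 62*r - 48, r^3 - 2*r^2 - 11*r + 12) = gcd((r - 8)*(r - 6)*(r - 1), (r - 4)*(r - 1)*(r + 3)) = r - 1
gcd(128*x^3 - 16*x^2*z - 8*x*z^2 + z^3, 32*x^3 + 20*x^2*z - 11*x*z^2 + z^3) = 32*x^2 - 12*x*z + z^2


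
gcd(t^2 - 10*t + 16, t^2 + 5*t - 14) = t - 2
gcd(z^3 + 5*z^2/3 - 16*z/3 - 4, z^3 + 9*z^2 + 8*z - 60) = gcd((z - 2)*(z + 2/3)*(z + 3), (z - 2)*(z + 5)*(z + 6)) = z - 2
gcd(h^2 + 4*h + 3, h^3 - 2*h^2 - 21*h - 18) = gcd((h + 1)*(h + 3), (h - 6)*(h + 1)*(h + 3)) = h^2 + 4*h + 3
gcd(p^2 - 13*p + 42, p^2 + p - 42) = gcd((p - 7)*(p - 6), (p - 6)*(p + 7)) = p - 6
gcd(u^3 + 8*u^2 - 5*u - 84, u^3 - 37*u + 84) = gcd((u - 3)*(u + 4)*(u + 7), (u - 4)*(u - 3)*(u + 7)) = u^2 + 4*u - 21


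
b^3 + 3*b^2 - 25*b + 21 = (b - 3)*(b - 1)*(b + 7)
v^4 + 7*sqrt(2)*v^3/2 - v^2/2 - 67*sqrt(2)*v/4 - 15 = (v - 3*sqrt(2)/2)*(v + sqrt(2)/2)*(v + 2*sqrt(2))*(v + 5*sqrt(2)/2)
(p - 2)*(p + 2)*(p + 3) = p^3 + 3*p^2 - 4*p - 12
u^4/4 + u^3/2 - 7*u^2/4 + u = u*(u/4 + 1)*(u - 1)^2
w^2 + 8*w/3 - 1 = (w - 1/3)*(w + 3)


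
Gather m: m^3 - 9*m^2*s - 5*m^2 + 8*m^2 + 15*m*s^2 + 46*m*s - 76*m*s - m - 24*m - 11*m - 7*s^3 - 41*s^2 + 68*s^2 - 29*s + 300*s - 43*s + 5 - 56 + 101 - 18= m^3 + m^2*(3 - 9*s) + m*(15*s^2 - 30*s - 36) - 7*s^3 + 27*s^2 + 228*s + 32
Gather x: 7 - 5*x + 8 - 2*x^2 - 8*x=-2*x^2 - 13*x + 15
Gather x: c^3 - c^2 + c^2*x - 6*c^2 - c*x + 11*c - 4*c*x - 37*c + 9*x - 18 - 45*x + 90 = c^3 - 7*c^2 - 26*c + x*(c^2 - 5*c - 36) + 72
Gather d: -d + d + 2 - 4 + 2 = 0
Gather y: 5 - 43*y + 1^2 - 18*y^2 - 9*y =-18*y^2 - 52*y + 6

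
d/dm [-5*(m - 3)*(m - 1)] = 20 - 10*m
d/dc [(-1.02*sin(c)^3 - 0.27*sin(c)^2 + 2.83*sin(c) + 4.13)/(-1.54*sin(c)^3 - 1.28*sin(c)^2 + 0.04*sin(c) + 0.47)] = (0.8898*sin(c)^4 + 8.6348*sin(c)^3 + 21.254*sin(c)^2 + 10.319*sin(c) + 1.1649)*cos(c)/(2.3716*sin(c)^6 + 3.9424*sin(c)^5 + 1.5152*sin(c)^4 - 1.55*sin(c)^3 - 1.2016*sin(c)^2 + 0.0376*sin(c) + 0.2209)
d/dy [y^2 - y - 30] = 2*y - 1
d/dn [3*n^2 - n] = 6*n - 1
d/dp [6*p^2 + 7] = 12*p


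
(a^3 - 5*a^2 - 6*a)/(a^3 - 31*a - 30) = a/(a + 5)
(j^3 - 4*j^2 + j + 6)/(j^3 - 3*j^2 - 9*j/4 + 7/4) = 4*(j^2 - 5*j + 6)/(4*j^2 - 16*j + 7)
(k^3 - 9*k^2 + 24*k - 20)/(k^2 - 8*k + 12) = (k^2 - 7*k + 10)/(k - 6)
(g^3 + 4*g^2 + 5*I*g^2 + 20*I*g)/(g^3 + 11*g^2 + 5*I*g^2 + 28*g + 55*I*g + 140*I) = g/(g + 7)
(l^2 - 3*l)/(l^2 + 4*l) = (l - 3)/(l + 4)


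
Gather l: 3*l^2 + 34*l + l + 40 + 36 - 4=3*l^2 + 35*l + 72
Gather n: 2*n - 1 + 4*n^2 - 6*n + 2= 4*n^2 - 4*n + 1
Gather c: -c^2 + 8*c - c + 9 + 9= -c^2 + 7*c + 18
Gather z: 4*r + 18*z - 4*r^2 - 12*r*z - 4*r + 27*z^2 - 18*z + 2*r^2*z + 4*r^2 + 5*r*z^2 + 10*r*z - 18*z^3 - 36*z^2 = -18*z^3 + z^2*(5*r - 9) + z*(2*r^2 - 2*r)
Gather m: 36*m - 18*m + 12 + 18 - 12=18*m + 18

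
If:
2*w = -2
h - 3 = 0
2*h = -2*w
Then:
No Solution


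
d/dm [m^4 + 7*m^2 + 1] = 4*m^3 + 14*m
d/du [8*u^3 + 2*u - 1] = 24*u^2 + 2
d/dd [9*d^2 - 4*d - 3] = 18*d - 4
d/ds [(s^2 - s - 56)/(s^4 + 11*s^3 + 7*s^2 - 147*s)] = 2*(-s^3 + 10*s^2 + 32*s - 84)/(s^2*(s^4 + 8*s^3 - 26*s^2 - 168*s + 441))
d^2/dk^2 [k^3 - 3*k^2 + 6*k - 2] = 6*k - 6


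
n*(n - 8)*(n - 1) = n^3 - 9*n^2 + 8*n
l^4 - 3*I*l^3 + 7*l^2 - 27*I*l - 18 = (l - 3*I)*(l - 2*I)*(l - I)*(l + 3*I)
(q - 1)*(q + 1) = q^2 - 1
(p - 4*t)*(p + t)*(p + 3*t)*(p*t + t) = p^4*t + p^3*t - 13*p^2*t^3 - 12*p*t^4 - 13*p*t^3 - 12*t^4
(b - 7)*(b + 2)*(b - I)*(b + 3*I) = b^4 - 5*b^3 + 2*I*b^3 - 11*b^2 - 10*I*b^2 - 15*b - 28*I*b - 42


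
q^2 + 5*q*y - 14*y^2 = (q - 2*y)*(q + 7*y)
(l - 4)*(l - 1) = l^2 - 5*l + 4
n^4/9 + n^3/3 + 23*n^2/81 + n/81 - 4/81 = (n/3 + 1/3)^2*(n - 1/3)*(n + 4/3)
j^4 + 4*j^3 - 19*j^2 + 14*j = j*(j - 2)*(j - 1)*(j + 7)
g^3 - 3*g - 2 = (g - 2)*(g + 1)^2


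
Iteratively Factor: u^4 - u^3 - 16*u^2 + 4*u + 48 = (u - 2)*(u^3 + u^2 - 14*u - 24) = (u - 2)*(u + 3)*(u^2 - 2*u - 8) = (u - 2)*(u + 2)*(u + 3)*(u - 4)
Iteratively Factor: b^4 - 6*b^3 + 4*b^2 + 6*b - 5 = (b - 5)*(b^3 - b^2 - b + 1) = (b - 5)*(b + 1)*(b^2 - 2*b + 1) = (b - 5)*(b - 1)*(b + 1)*(b - 1)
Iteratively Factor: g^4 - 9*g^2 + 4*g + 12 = (g - 2)*(g^3 + 2*g^2 - 5*g - 6) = (g - 2)*(g + 1)*(g^2 + g - 6) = (g - 2)^2*(g + 1)*(g + 3)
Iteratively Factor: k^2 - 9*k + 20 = (k - 5)*(k - 4)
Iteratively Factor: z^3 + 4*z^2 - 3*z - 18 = (z - 2)*(z^2 + 6*z + 9) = (z - 2)*(z + 3)*(z + 3)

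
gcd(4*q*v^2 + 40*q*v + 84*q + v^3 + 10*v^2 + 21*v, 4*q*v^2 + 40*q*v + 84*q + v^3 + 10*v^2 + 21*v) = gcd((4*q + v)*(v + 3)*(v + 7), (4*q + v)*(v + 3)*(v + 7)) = 4*q*v^2 + 40*q*v + 84*q + v^3 + 10*v^2 + 21*v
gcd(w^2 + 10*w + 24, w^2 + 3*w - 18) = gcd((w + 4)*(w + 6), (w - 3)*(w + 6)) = w + 6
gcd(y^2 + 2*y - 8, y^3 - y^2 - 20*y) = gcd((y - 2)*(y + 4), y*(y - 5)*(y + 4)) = y + 4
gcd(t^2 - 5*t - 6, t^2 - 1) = t + 1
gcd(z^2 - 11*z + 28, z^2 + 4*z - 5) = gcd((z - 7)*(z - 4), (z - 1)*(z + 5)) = 1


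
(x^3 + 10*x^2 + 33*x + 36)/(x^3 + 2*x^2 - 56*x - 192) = (x^2 + 6*x + 9)/(x^2 - 2*x - 48)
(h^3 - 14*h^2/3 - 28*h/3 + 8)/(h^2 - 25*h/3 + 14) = (3*h^2 + 4*h - 4)/(3*h - 7)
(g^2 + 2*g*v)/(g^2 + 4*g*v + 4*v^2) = g/(g + 2*v)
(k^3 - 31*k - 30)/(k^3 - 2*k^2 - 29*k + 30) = (k + 1)/(k - 1)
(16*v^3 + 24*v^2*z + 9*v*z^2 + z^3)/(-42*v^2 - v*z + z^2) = (16*v^3 + 24*v^2*z + 9*v*z^2 + z^3)/(-42*v^2 - v*z + z^2)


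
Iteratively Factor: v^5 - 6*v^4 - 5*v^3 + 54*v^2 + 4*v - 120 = (v + 2)*(v^4 - 8*v^3 + 11*v^2 + 32*v - 60) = (v - 3)*(v + 2)*(v^3 - 5*v^2 - 4*v + 20) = (v - 3)*(v - 2)*(v + 2)*(v^2 - 3*v - 10) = (v - 3)*(v - 2)*(v + 2)^2*(v - 5)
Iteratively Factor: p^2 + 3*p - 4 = (p - 1)*(p + 4)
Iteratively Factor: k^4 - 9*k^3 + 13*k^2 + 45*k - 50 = (k - 5)*(k^3 - 4*k^2 - 7*k + 10) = (k - 5)*(k - 1)*(k^2 - 3*k - 10) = (k - 5)*(k - 1)*(k + 2)*(k - 5)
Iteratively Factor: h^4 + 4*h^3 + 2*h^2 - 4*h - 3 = (h - 1)*(h^3 + 5*h^2 + 7*h + 3) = (h - 1)*(h + 1)*(h^2 + 4*h + 3) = (h - 1)*(h + 1)*(h + 3)*(h + 1)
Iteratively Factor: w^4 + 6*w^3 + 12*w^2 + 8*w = (w + 2)*(w^3 + 4*w^2 + 4*w) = (w + 2)^2*(w^2 + 2*w) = w*(w + 2)^2*(w + 2)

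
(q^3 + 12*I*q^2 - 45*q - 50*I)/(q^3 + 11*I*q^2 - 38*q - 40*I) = (q + 5*I)/(q + 4*I)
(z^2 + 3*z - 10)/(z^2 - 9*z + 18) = (z^2 + 3*z - 10)/(z^2 - 9*z + 18)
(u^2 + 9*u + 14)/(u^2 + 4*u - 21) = (u + 2)/(u - 3)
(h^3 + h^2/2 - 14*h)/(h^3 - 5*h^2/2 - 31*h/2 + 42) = h/(h - 3)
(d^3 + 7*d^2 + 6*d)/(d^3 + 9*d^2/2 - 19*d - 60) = 2*d*(d + 1)/(2*d^2 - 3*d - 20)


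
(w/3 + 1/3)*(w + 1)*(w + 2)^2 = w^4/3 + 2*w^3 + 13*w^2/3 + 4*w + 4/3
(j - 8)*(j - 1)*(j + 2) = j^3 - 7*j^2 - 10*j + 16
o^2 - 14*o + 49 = (o - 7)^2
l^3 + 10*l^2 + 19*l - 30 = (l - 1)*(l + 5)*(l + 6)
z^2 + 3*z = z*(z + 3)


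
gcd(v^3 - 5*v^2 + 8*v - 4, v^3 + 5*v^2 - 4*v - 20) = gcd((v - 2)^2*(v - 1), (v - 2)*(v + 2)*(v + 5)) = v - 2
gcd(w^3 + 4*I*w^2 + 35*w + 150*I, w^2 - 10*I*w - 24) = w - 6*I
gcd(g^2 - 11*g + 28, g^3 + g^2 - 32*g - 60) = 1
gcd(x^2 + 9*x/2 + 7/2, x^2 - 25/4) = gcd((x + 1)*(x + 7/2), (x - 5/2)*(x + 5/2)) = 1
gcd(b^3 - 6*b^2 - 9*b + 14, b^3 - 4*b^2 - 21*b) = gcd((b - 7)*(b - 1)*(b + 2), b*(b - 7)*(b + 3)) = b - 7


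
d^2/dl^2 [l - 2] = 0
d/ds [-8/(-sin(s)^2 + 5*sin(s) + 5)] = 8*(5 - 2*sin(s))*cos(s)/(5*sin(s) + cos(s)^2 + 4)^2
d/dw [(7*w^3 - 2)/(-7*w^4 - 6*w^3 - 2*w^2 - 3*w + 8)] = (49*w^6 - 14*w^4 - 98*w^3 + 132*w^2 - 8*w - 6)/(49*w^8 + 84*w^7 + 64*w^6 + 66*w^5 - 72*w^4 - 84*w^3 - 23*w^2 - 48*w + 64)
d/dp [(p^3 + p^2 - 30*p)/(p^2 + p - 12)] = (p^4 + 2*p^3 - 5*p^2 - 24*p + 360)/(p^4 + 2*p^3 - 23*p^2 - 24*p + 144)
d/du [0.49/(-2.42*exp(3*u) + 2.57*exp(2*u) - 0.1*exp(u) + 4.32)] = (3.5574*exp(2*u) - 2.5186*exp(u) + 0.049)*exp(u)/(2.42*exp(3*u) - 2.57*exp(2*u) + 0.1*exp(u) - 4.32)^2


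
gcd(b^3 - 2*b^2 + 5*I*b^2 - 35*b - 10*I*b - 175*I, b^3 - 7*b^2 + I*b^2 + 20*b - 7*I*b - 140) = b^2 + b*(-7 + 5*I) - 35*I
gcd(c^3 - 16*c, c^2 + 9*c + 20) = c + 4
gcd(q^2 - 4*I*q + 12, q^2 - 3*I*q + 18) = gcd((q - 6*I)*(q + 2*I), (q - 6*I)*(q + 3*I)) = q - 6*I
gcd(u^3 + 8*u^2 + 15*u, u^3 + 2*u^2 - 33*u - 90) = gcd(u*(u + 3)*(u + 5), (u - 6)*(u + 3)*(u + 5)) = u^2 + 8*u + 15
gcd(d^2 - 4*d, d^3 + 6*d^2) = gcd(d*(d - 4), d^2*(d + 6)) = d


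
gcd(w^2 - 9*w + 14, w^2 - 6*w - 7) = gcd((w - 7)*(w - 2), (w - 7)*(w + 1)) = w - 7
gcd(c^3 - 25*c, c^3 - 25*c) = c^3 - 25*c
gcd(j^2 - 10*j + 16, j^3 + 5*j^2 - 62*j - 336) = j - 8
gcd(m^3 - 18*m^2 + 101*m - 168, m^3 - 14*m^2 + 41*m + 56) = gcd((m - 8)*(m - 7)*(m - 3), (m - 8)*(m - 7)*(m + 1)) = m^2 - 15*m + 56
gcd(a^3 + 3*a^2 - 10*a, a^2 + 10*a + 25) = a + 5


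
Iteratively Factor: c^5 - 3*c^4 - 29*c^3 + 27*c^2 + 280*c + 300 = (c + 2)*(c^4 - 5*c^3 - 19*c^2 + 65*c + 150) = (c - 5)*(c + 2)*(c^3 - 19*c - 30) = (c - 5)*(c + 2)*(c + 3)*(c^2 - 3*c - 10) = (c - 5)^2*(c + 2)*(c + 3)*(c + 2)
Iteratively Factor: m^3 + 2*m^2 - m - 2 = (m - 1)*(m^2 + 3*m + 2) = (m - 1)*(m + 1)*(m + 2)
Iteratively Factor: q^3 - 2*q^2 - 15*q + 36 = (q - 3)*(q^2 + q - 12) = (q - 3)*(q + 4)*(q - 3)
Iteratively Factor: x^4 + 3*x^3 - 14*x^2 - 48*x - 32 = (x - 4)*(x^3 + 7*x^2 + 14*x + 8) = (x - 4)*(x + 4)*(x^2 + 3*x + 2) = (x - 4)*(x + 1)*(x + 4)*(x + 2)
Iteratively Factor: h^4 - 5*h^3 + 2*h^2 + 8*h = (h - 2)*(h^3 - 3*h^2 - 4*h) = (h - 2)*(h + 1)*(h^2 - 4*h) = h*(h - 2)*(h + 1)*(h - 4)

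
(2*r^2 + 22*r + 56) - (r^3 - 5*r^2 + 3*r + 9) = -r^3 + 7*r^2 + 19*r + 47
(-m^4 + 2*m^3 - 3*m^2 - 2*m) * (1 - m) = m^5 - 3*m^4 + 5*m^3 - m^2 - 2*m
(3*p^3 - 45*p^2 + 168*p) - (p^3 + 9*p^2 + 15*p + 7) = 2*p^3 - 54*p^2 + 153*p - 7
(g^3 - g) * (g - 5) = g^4 - 5*g^3 - g^2 + 5*g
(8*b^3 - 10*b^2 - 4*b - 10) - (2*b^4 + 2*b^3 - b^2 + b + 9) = -2*b^4 + 6*b^3 - 9*b^2 - 5*b - 19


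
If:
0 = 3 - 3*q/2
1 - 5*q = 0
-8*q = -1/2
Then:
No Solution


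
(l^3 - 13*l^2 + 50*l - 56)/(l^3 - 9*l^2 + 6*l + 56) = (l - 2)/(l + 2)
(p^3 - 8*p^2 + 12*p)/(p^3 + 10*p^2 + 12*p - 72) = p*(p - 6)/(p^2 + 12*p + 36)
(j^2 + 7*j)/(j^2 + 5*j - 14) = j/(j - 2)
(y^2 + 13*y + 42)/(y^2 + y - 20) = (y^2 + 13*y + 42)/(y^2 + y - 20)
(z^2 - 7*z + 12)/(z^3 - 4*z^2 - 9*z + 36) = 1/(z + 3)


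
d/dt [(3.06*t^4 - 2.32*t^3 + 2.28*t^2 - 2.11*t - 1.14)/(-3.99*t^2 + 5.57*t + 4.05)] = (-24.4188*t^5 + 60.3894*t^4 + 23.7272*t^3 - 23.9073*t^2 + 9.3708*t - 2.1957)/(15.9201*t^4 - 44.4486*t^3 - 1.2941*t^2 + 45.117*t + 16.4025)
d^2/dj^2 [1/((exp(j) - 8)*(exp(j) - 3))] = (4*exp(3*j) - 33*exp(2*j) + 25*exp(j) + 264)*exp(j)/(exp(6*j) - 33*exp(5*j) + 435*exp(4*j) - 2915*exp(3*j) + 10440*exp(2*j) - 19008*exp(j) + 13824)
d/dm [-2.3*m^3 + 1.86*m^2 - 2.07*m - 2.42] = -6.9*m^2 + 3.72*m - 2.07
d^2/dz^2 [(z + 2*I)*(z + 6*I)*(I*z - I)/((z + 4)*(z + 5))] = (z^3*(160 + 116*I) + z^2*(960 + 1272*I) + z*(-960 + 4488*I) - 9280 + 4984*I)/(z^6 + 27*z^5 + 303*z^4 + 1809*z^3 + 6060*z^2 + 10800*z + 8000)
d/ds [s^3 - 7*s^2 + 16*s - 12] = 3*s^2 - 14*s + 16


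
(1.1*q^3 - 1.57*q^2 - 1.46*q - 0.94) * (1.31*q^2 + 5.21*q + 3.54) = 1.441*q^5 + 3.6743*q^4 - 6.1983*q^3 - 14.3958*q^2 - 10.0658*q - 3.3276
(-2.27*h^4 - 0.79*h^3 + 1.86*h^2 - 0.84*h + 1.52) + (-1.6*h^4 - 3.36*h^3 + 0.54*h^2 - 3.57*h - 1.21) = -3.87*h^4 - 4.15*h^3 + 2.4*h^2 - 4.41*h + 0.31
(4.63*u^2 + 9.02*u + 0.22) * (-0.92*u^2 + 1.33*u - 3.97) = -4.2596*u^4 - 2.1405*u^3 - 6.5869*u^2 - 35.5168*u - 0.8734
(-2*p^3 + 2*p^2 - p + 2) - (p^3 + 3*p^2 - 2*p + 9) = -3*p^3 - p^2 + p - 7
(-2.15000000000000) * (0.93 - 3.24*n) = 6.966*n - 1.9995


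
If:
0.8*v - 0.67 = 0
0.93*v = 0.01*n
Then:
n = 77.89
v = 0.84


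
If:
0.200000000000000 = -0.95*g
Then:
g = -0.21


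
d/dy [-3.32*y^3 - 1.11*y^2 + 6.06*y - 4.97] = -9.96*y^2 - 2.22*y + 6.06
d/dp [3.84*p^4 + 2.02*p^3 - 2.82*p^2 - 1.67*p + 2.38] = 15.36*p^3 + 6.06*p^2 - 5.64*p - 1.67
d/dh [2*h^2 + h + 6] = 4*h + 1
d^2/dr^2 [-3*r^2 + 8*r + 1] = -6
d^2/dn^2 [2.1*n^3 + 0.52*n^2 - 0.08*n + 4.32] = 12.6*n + 1.04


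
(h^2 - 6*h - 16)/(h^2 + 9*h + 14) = (h - 8)/(h + 7)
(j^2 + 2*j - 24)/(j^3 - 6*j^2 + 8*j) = (j + 6)/(j*(j - 2))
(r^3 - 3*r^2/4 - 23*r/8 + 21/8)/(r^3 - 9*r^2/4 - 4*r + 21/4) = (r - 3/2)/(r - 3)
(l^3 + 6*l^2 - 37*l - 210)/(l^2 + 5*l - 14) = (l^2 - l - 30)/(l - 2)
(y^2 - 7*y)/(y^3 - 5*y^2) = (y - 7)/(y*(y - 5))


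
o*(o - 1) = o^2 - o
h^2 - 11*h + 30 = (h - 6)*(h - 5)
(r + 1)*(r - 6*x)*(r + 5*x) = r^3 - r^2*x + r^2 - 30*r*x^2 - r*x - 30*x^2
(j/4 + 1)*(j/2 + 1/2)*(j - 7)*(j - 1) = j^4/8 - 3*j^3/8 - 29*j^2/8 + 3*j/8 + 7/2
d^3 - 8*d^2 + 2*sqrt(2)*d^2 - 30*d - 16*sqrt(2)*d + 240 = (d - 8)*(d - 3*sqrt(2))*(d + 5*sqrt(2))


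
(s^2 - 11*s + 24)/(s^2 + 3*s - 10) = (s^2 - 11*s + 24)/(s^2 + 3*s - 10)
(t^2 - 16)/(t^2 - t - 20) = (t - 4)/(t - 5)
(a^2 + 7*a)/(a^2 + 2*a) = (a + 7)/(a + 2)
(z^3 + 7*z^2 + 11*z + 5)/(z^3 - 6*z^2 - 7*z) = (z^2 + 6*z + 5)/(z*(z - 7))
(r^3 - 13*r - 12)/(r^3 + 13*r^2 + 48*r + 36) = (r^2 - r - 12)/(r^2 + 12*r + 36)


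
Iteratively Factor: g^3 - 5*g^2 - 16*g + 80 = (g - 5)*(g^2 - 16) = (g - 5)*(g + 4)*(g - 4)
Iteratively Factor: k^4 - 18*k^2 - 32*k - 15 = (k + 1)*(k^3 - k^2 - 17*k - 15) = (k + 1)*(k + 3)*(k^2 - 4*k - 5) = (k - 5)*(k + 1)*(k + 3)*(k + 1)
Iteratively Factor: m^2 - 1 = (m - 1)*(m + 1)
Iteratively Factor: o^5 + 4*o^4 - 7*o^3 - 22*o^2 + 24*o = (o + 3)*(o^4 + o^3 - 10*o^2 + 8*o) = o*(o + 3)*(o^3 + o^2 - 10*o + 8) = o*(o - 2)*(o + 3)*(o^2 + 3*o - 4) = o*(o - 2)*(o - 1)*(o + 3)*(o + 4)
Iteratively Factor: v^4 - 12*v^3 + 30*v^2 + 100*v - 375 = (v - 5)*(v^3 - 7*v^2 - 5*v + 75) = (v - 5)^2*(v^2 - 2*v - 15) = (v - 5)^2*(v + 3)*(v - 5)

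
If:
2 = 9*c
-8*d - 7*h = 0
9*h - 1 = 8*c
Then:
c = 2/9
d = -175/648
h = 25/81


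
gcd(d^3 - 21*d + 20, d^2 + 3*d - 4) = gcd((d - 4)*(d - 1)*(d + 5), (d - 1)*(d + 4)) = d - 1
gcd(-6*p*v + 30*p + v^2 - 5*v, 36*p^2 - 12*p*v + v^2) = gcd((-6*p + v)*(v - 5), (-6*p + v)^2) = 6*p - v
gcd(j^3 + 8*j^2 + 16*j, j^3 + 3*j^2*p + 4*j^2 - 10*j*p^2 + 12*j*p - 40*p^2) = j + 4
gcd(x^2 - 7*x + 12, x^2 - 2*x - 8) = x - 4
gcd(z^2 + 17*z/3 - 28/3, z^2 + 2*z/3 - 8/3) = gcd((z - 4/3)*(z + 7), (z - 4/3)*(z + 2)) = z - 4/3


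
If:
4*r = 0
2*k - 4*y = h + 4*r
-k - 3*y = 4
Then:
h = -10*y - 8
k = -3*y - 4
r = 0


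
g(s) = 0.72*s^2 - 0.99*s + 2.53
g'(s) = 1.44*s - 0.99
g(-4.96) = 25.15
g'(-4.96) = -8.13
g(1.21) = 2.39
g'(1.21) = 0.75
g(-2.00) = 7.39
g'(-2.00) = -3.87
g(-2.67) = 10.31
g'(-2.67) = -4.83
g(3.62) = 8.38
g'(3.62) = 4.22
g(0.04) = 2.49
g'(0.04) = -0.93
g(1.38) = 2.53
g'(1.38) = 1.00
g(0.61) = 2.19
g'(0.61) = -0.11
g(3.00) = 6.04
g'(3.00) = 3.33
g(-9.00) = 69.76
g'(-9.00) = -13.95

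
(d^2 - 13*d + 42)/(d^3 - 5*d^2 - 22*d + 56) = (d - 6)/(d^2 + 2*d - 8)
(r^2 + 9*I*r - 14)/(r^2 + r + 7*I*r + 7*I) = (r + 2*I)/(r + 1)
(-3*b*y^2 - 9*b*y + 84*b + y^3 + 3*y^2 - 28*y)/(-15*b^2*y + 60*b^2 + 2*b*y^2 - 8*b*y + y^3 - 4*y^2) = (y + 7)/(5*b + y)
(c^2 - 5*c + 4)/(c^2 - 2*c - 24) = (-c^2 + 5*c - 4)/(-c^2 + 2*c + 24)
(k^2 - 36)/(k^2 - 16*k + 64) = (k^2 - 36)/(k^2 - 16*k + 64)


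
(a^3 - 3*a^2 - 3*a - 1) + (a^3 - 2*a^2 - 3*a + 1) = 2*a^3 - 5*a^2 - 6*a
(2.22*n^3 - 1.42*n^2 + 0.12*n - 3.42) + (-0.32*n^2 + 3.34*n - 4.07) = 2.22*n^3 - 1.74*n^2 + 3.46*n - 7.49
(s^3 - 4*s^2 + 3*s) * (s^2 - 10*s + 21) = s^5 - 14*s^4 + 64*s^3 - 114*s^2 + 63*s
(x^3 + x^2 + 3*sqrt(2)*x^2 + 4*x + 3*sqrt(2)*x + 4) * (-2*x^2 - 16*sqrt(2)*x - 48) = -2*x^5 - 22*sqrt(2)*x^4 - 2*x^4 - 152*x^3 - 22*sqrt(2)*x^3 - 208*sqrt(2)*x^2 - 152*x^2 - 208*sqrt(2)*x - 192*x - 192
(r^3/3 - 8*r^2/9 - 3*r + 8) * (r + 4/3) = r^4/3 - 4*r^3/9 - 113*r^2/27 + 4*r + 32/3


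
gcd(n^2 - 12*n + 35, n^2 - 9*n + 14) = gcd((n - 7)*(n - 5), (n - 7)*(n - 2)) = n - 7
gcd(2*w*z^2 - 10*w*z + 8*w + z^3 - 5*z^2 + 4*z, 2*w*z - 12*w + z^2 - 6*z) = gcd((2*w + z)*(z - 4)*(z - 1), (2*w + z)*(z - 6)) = 2*w + z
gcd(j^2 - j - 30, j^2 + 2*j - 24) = 1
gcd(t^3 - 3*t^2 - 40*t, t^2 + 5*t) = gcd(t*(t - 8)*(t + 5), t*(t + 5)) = t^2 + 5*t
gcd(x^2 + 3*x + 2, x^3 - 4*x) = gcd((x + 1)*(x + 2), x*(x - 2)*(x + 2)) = x + 2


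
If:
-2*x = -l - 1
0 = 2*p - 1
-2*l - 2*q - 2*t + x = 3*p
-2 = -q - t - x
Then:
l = -8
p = 1/2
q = 11/2 - t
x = -7/2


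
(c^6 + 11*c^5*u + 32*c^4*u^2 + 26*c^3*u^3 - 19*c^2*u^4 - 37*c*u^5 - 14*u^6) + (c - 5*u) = c^6 + 11*c^5*u + 32*c^4*u^2 + 26*c^3*u^3 - 19*c^2*u^4 - 37*c*u^5 + c - 14*u^6 - 5*u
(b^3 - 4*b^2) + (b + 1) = b^3 - 4*b^2 + b + 1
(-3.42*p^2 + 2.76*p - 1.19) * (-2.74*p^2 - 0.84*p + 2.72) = 9.3708*p^4 - 4.6896*p^3 - 8.3602*p^2 + 8.5068*p - 3.2368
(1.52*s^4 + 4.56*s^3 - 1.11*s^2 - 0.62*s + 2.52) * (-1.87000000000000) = -2.8424*s^4 - 8.5272*s^3 + 2.0757*s^2 + 1.1594*s - 4.7124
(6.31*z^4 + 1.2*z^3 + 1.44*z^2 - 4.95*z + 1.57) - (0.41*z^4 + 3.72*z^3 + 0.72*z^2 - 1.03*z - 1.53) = 5.9*z^4 - 2.52*z^3 + 0.72*z^2 - 3.92*z + 3.1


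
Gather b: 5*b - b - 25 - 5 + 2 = 4*b - 28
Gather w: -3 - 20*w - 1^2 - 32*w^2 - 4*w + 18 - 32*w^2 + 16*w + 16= -64*w^2 - 8*w + 30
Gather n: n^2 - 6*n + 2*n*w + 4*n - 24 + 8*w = n^2 + n*(2*w - 2) + 8*w - 24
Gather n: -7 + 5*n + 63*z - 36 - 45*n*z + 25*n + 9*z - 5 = n*(30 - 45*z) + 72*z - 48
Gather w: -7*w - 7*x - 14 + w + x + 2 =-6*w - 6*x - 12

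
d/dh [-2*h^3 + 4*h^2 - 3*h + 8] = -6*h^2 + 8*h - 3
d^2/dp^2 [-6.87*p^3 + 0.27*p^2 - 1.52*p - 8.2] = 0.54 - 41.22*p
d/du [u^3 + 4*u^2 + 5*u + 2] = 3*u^2 + 8*u + 5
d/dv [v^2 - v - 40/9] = 2*v - 1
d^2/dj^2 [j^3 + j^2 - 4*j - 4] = 6*j + 2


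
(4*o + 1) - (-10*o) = 14*o + 1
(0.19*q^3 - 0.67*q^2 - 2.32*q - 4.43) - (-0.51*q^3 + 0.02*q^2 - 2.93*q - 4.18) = 0.7*q^3 - 0.69*q^2 + 0.61*q - 0.25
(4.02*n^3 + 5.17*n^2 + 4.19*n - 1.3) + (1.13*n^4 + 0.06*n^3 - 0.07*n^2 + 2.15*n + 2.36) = 1.13*n^4 + 4.08*n^3 + 5.1*n^2 + 6.34*n + 1.06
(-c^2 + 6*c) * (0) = 0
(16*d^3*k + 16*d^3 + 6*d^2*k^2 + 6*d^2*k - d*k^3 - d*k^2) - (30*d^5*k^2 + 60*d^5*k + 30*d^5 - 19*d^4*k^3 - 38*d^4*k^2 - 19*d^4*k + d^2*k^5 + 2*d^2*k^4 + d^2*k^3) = -30*d^5*k^2 - 60*d^5*k - 30*d^5 + 19*d^4*k^3 + 38*d^4*k^2 + 19*d^4*k + 16*d^3*k + 16*d^3 - d^2*k^5 - 2*d^2*k^4 - d^2*k^3 + 6*d^2*k^2 + 6*d^2*k - d*k^3 - d*k^2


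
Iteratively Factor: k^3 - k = (k)*(k^2 - 1) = k*(k - 1)*(k + 1)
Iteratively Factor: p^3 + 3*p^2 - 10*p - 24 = (p + 2)*(p^2 + p - 12) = (p - 3)*(p + 2)*(p + 4)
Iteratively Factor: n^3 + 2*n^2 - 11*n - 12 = (n + 4)*(n^2 - 2*n - 3) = (n - 3)*(n + 4)*(n + 1)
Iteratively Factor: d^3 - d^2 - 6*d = (d + 2)*(d^2 - 3*d) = (d - 3)*(d + 2)*(d)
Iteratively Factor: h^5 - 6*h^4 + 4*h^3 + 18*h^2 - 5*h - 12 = (h - 1)*(h^4 - 5*h^3 - h^2 + 17*h + 12) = (h - 1)*(h + 1)*(h^3 - 6*h^2 + 5*h + 12) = (h - 3)*(h - 1)*(h + 1)*(h^2 - 3*h - 4) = (h - 4)*(h - 3)*(h - 1)*(h + 1)*(h + 1)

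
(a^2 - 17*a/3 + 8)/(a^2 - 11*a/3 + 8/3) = (a - 3)/(a - 1)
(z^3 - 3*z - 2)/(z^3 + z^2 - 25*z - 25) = (z^2 - z - 2)/(z^2 - 25)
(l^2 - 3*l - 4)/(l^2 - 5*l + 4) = (l + 1)/(l - 1)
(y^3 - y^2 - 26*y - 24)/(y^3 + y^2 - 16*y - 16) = (y - 6)/(y - 4)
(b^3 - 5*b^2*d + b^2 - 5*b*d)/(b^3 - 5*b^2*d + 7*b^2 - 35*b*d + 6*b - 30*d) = b/(b + 6)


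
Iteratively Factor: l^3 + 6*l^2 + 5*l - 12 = (l + 3)*(l^2 + 3*l - 4) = (l + 3)*(l + 4)*(l - 1)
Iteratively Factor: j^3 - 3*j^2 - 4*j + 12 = (j - 2)*(j^2 - j - 6) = (j - 2)*(j + 2)*(j - 3)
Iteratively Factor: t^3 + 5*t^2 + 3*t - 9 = (t + 3)*(t^2 + 2*t - 3) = (t + 3)^2*(t - 1)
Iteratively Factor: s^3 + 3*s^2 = (s)*(s^2 + 3*s) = s*(s + 3)*(s)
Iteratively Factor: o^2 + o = (o + 1)*(o)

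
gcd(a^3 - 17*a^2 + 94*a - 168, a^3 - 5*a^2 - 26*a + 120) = a^2 - 10*a + 24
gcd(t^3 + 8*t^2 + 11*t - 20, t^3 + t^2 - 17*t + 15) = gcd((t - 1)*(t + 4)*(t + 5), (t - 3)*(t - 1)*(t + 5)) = t^2 + 4*t - 5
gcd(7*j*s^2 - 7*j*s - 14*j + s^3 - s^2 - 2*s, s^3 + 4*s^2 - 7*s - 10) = s^2 - s - 2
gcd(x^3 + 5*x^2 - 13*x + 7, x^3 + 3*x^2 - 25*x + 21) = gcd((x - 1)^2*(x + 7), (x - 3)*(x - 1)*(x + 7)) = x^2 + 6*x - 7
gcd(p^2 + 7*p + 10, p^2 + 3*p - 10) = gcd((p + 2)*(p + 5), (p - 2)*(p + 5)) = p + 5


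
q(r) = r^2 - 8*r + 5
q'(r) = 2*r - 8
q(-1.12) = 15.21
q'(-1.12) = -10.24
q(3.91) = -10.99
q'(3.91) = -0.18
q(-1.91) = 23.93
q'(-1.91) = -11.82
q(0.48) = 1.39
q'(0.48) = -7.04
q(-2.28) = 28.44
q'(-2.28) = -12.56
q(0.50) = 1.25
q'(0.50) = -7.00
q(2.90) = -9.79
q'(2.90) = -2.20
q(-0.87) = 12.72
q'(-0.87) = -9.74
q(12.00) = 53.00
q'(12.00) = 16.00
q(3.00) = -10.00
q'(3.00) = -2.00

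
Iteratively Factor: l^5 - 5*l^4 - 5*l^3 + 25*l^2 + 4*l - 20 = (l - 5)*(l^4 - 5*l^2 + 4) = (l - 5)*(l + 1)*(l^3 - l^2 - 4*l + 4) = (l - 5)*(l - 2)*(l + 1)*(l^2 + l - 2) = (l - 5)*(l - 2)*(l + 1)*(l + 2)*(l - 1)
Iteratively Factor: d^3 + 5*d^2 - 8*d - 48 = (d - 3)*(d^2 + 8*d + 16) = (d - 3)*(d + 4)*(d + 4)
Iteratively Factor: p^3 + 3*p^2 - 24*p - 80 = (p + 4)*(p^2 - p - 20) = (p - 5)*(p + 4)*(p + 4)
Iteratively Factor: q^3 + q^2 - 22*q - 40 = (q - 5)*(q^2 + 6*q + 8) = (q - 5)*(q + 2)*(q + 4)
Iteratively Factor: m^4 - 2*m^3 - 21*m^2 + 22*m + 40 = (m + 4)*(m^3 - 6*m^2 + 3*m + 10) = (m - 2)*(m + 4)*(m^2 - 4*m - 5) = (m - 5)*(m - 2)*(m + 4)*(m + 1)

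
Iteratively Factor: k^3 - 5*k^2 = (k - 5)*(k^2) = k*(k - 5)*(k)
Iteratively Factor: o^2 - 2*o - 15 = (o + 3)*(o - 5)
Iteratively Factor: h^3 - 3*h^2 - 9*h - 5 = (h + 1)*(h^2 - 4*h - 5) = (h + 1)^2*(h - 5)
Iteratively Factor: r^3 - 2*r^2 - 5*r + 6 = (r - 3)*(r^2 + r - 2) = (r - 3)*(r + 2)*(r - 1)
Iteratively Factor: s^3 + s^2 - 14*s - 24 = (s + 3)*(s^2 - 2*s - 8) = (s - 4)*(s + 3)*(s + 2)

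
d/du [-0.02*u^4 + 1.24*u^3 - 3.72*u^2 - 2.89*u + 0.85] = -0.08*u^3 + 3.72*u^2 - 7.44*u - 2.89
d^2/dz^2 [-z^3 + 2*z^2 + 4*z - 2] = 4 - 6*z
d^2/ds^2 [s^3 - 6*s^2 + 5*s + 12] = 6*s - 12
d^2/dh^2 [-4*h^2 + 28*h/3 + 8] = -8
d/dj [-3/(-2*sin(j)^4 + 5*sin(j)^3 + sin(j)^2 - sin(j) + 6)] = 3*(-8*sin(j)^3 + 15*sin(j)^2 + 2*sin(j) - 1)*cos(j)/(-2*sin(j)^4 + 5*sin(j)^3 + sin(j)^2 - sin(j) + 6)^2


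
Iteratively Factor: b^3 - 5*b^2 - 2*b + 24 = (b - 3)*(b^2 - 2*b - 8) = (b - 3)*(b + 2)*(b - 4)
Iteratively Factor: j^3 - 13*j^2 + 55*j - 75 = (j - 3)*(j^2 - 10*j + 25) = (j - 5)*(j - 3)*(j - 5)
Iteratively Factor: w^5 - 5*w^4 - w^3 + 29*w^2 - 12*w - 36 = (w - 3)*(w^4 - 2*w^3 - 7*w^2 + 8*w + 12) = (w - 3)*(w + 2)*(w^3 - 4*w^2 + w + 6) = (w - 3)^2*(w + 2)*(w^2 - w - 2) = (w - 3)^2*(w - 2)*(w + 2)*(w + 1)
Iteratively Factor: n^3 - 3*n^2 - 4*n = (n)*(n^2 - 3*n - 4) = n*(n + 1)*(n - 4)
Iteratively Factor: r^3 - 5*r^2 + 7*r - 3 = (r - 1)*(r^2 - 4*r + 3) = (r - 3)*(r - 1)*(r - 1)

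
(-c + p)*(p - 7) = -c*p + 7*c + p^2 - 7*p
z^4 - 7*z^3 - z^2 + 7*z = z*(z - 7)*(z - 1)*(z + 1)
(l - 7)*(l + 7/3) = l^2 - 14*l/3 - 49/3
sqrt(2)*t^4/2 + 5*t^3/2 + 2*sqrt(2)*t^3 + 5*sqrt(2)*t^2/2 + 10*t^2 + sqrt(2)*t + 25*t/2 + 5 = (t + 1)^2*(t + 5*sqrt(2)/2)*(sqrt(2)*t/2 + sqrt(2))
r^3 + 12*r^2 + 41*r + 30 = (r + 1)*(r + 5)*(r + 6)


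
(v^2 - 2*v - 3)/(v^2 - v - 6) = (v + 1)/(v + 2)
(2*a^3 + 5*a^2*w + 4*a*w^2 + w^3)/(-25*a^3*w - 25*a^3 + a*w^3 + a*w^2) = (2*a^3 + 5*a^2*w + 4*a*w^2 + w^3)/(a*(-25*a^2*w - 25*a^2 + w^3 + w^2))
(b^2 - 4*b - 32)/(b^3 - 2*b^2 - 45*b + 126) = (b^2 - 4*b - 32)/(b^3 - 2*b^2 - 45*b + 126)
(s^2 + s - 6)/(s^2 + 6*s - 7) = (s^2 + s - 6)/(s^2 + 6*s - 7)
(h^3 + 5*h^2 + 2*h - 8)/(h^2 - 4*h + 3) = (h^2 + 6*h + 8)/(h - 3)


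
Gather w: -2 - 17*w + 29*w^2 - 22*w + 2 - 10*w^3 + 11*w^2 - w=-10*w^3 + 40*w^2 - 40*w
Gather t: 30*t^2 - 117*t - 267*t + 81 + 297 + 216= 30*t^2 - 384*t + 594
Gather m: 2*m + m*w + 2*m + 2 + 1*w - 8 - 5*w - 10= m*(w + 4) - 4*w - 16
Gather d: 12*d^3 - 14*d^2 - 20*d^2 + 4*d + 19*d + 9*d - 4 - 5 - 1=12*d^3 - 34*d^2 + 32*d - 10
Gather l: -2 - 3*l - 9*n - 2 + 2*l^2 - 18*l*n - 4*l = 2*l^2 + l*(-18*n - 7) - 9*n - 4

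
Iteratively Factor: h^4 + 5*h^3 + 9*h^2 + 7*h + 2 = (h + 2)*(h^3 + 3*h^2 + 3*h + 1) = (h + 1)*(h + 2)*(h^2 + 2*h + 1) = (h + 1)^2*(h + 2)*(h + 1)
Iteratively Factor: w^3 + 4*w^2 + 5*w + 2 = (w + 2)*(w^2 + 2*w + 1) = (w + 1)*(w + 2)*(w + 1)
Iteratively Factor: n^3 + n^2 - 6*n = (n)*(n^2 + n - 6) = n*(n - 2)*(n + 3)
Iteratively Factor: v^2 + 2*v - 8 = (v + 4)*(v - 2)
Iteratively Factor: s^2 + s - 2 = (s - 1)*(s + 2)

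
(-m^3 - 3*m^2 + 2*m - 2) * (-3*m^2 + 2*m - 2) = 3*m^5 + 7*m^4 - 10*m^3 + 16*m^2 - 8*m + 4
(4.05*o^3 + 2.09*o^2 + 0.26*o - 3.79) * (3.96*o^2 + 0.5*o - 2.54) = 16.038*o^5 + 10.3014*o^4 - 8.2124*o^3 - 20.187*o^2 - 2.5554*o + 9.6266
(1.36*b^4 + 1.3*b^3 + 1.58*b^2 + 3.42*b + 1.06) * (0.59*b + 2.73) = 0.8024*b^5 + 4.4798*b^4 + 4.4812*b^3 + 6.3312*b^2 + 9.962*b + 2.8938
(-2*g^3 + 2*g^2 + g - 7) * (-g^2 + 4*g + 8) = 2*g^5 - 10*g^4 - 9*g^3 + 27*g^2 - 20*g - 56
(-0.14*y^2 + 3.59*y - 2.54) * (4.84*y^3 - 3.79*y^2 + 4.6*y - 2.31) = -0.6776*y^5 + 17.9062*y^4 - 26.5437*y^3 + 26.464*y^2 - 19.9769*y + 5.8674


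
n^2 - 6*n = n*(n - 6)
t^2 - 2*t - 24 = (t - 6)*(t + 4)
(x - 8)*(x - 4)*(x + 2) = x^3 - 10*x^2 + 8*x + 64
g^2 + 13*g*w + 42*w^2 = (g + 6*w)*(g + 7*w)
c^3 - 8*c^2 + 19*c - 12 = (c - 4)*(c - 3)*(c - 1)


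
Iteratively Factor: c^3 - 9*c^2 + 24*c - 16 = (c - 4)*(c^2 - 5*c + 4) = (c - 4)*(c - 1)*(c - 4)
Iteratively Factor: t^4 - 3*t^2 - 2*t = (t + 1)*(t^3 - t^2 - 2*t) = (t + 1)^2*(t^2 - 2*t) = t*(t + 1)^2*(t - 2)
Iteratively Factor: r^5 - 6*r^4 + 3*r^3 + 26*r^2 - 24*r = (r - 4)*(r^4 - 2*r^3 - 5*r^2 + 6*r) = (r - 4)*(r + 2)*(r^3 - 4*r^2 + 3*r) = (r - 4)*(r - 3)*(r + 2)*(r^2 - r) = r*(r - 4)*(r - 3)*(r + 2)*(r - 1)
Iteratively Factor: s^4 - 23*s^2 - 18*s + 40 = (s + 4)*(s^3 - 4*s^2 - 7*s + 10) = (s + 2)*(s + 4)*(s^2 - 6*s + 5) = (s - 5)*(s + 2)*(s + 4)*(s - 1)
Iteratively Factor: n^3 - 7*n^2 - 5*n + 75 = (n - 5)*(n^2 - 2*n - 15) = (n - 5)*(n + 3)*(n - 5)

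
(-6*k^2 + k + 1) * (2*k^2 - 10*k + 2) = -12*k^4 + 62*k^3 - 20*k^2 - 8*k + 2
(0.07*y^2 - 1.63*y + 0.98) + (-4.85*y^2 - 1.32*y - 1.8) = -4.78*y^2 - 2.95*y - 0.82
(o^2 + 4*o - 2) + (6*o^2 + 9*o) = 7*o^2 + 13*o - 2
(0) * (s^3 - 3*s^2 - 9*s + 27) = 0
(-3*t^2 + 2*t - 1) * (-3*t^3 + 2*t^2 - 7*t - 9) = 9*t^5 - 12*t^4 + 28*t^3 + 11*t^2 - 11*t + 9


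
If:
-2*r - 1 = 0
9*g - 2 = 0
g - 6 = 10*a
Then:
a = -26/45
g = 2/9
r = -1/2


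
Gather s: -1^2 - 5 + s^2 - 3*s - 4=s^2 - 3*s - 10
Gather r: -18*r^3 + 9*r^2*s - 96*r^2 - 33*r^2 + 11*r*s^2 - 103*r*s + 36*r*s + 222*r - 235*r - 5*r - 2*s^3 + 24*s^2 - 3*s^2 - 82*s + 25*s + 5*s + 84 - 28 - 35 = -18*r^3 + r^2*(9*s - 129) + r*(11*s^2 - 67*s - 18) - 2*s^3 + 21*s^2 - 52*s + 21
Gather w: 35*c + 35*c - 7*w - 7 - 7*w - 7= 70*c - 14*w - 14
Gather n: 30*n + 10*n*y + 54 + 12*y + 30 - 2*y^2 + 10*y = n*(10*y + 30) - 2*y^2 + 22*y + 84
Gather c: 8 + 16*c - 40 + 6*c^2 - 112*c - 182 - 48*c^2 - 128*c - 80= -42*c^2 - 224*c - 294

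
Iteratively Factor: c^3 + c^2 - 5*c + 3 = (c + 3)*(c^2 - 2*c + 1) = (c - 1)*(c + 3)*(c - 1)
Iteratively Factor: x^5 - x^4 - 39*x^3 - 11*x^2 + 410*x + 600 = (x + 3)*(x^4 - 4*x^3 - 27*x^2 + 70*x + 200) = (x + 3)*(x + 4)*(x^3 - 8*x^2 + 5*x + 50) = (x + 2)*(x + 3)*(x + 4)*(x^2 - 10*x + 25) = (x - 5)*(x + 2)*(x + 3)*(x + 4)*(x - 5)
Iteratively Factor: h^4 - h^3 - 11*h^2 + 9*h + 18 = (h - 2)*(h^3 + h^2 - 9*h - 9) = (h - 2)*(h + 1)*(h^2 - 9) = (h - 2)*(h + 1)*(h + 3)*(h - 3)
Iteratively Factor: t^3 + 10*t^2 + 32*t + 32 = (t + 4)*(t^2 + 6*t + 8) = (t + 4)^2*(t + 2)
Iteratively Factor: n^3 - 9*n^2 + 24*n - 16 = (n - 1)*(n^2 - 8*n + 16) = (n - 4)*(n - 1)*(n - 4)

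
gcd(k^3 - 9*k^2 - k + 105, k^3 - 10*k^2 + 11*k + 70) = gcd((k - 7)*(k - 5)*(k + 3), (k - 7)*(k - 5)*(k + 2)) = k^2 - 12*k + 35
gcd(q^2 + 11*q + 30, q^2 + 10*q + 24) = q + 6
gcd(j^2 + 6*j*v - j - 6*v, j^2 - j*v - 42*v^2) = j + 6*v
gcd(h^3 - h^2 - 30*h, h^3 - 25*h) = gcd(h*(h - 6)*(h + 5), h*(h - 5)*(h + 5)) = h^2 + 5*h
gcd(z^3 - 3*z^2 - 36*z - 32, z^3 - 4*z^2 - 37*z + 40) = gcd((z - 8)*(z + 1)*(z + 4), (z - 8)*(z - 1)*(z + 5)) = z - 8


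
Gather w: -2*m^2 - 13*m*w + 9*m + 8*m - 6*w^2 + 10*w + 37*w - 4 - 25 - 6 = -2*m^2 + 17*m - 6*w^2 + w*(47 - 13*m) - 35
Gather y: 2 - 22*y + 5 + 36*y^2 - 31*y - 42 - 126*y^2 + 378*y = -90*y^2 + 325*y - 35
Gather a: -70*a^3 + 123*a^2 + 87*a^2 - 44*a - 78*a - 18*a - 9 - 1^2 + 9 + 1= -70*a^3 + 210*a^2 - 140*a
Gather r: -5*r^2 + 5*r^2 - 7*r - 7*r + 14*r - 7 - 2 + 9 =0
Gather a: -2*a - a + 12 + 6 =18 - 3*a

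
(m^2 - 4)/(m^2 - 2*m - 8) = (m - 2)/(m - 4)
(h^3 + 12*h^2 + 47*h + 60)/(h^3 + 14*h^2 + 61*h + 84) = (h + 5)/(h + 7)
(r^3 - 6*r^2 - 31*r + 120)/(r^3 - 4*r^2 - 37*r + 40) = (r - 3)/(r - 1)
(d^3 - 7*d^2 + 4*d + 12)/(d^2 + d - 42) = (d^2 - d - 2)/(d + 7)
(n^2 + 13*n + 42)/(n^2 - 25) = (n^2 + 13*n + 42)/(n^2 - 25)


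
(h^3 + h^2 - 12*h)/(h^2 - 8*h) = (h^2 + h - 12)/(h - 8)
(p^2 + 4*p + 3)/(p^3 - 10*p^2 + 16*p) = (p^2 + 4*p + 3)/(p*(p^2 - 10*p + 16))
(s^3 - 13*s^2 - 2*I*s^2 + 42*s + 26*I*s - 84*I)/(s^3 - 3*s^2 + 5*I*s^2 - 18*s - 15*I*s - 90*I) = (s^2 - s*(7 + 2*I) + 14*I)/(s^2 + s*(3 + 5*I) + 15*I)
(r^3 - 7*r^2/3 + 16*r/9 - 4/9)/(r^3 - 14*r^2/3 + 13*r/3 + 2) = (9*r^3 - 21*r^2 + 16*r - 4)/(3*(3*r^3 - 14*r^2 + 13*r + 6))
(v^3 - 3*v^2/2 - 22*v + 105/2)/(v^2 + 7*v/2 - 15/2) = (2*v^2 - 13*v + 21)/(2*v - 3)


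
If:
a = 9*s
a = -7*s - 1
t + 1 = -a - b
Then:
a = -9/16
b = -t - 7/16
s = -1/16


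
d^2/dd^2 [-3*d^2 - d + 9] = -6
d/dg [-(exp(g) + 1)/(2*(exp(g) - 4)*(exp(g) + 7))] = (exp(2*g) + 2*exp(g) + 31)*exp(g)/(2*(exp(4*g) + 6*exp(3*g) - 47*exp(2*g) - 168*exp(g) + 784))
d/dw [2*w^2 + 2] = 4*w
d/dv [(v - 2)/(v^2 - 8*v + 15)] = (v^2 - 8*v - 2*(v - 4)*(v - 2) + 15)/(v^2 - 8*v + 15)^2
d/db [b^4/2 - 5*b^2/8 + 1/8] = b*(8*b^2 - 5)/4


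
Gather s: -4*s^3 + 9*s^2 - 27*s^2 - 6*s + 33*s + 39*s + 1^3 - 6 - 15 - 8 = -4*s^3 - 18*s^2 + 66*s - 28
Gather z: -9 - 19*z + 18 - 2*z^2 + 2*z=-2*z^2 - 17*z + 9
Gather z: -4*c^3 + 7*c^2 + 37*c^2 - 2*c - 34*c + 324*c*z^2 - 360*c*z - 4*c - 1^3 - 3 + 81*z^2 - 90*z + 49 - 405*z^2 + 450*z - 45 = -4*c^3 + 44*c^2 - 40*c + z^2*(324*c - 324) + z*(360 - 360*c)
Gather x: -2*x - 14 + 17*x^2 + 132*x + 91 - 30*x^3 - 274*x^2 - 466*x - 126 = -30*x^3 - 257*x^2 - 336*x - 49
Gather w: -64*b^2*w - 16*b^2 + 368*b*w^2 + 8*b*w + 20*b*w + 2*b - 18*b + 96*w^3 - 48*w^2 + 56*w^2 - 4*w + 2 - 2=-16*b^2 - 16*b + 96*w^3 + w^2*(368*b + 8) + w*(-64*b^2 + 28*b - 4)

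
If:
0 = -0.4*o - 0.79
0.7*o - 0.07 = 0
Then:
No Solution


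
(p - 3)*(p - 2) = p^2 - 5*p + 6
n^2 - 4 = (n - 2)*(n + 2)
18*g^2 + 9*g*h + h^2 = (3*g + h)*(6*g + h)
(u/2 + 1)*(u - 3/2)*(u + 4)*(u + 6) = u^4/2 + 21*u^3/4 + 13*u^2 - 9*u - 36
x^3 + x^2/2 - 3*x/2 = x*(x - 1)*(x + 3/2)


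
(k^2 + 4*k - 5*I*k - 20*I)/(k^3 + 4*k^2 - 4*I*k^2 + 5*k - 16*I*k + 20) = 1/(k + I)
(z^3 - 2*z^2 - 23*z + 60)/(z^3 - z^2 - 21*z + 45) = (z - 4)/(z - 3)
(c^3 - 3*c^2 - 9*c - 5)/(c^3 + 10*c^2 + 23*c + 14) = (c^2 - 4*c - 5)/(c^2 + 9*c + 14)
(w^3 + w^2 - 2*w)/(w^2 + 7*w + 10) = w*(w - 1)/(w + 5)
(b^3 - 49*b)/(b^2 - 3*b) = (b^2 - 49)/(b - 3)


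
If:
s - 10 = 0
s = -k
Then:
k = -10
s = 10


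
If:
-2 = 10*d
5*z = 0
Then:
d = -1/5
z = 0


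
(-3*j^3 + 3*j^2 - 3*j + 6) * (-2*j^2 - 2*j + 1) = 6*j^5 - 3*j^3 - 3*j^2 - 15*j + 6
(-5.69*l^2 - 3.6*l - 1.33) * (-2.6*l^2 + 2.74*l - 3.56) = 14.794*l^4 - 6.2306*l^3 + 13.8504*l^2 + 9.1718*l + 4.7348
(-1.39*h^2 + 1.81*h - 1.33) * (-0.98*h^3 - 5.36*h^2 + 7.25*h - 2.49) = 1.3622*h^5 + 5.6766*h^4 - 18.4757*h^3 + 23.7124*h^2 - 14.1494*h + 3.3117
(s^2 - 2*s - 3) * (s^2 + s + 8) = s^4 - s^3 + 3*s^2 - 19*s - 24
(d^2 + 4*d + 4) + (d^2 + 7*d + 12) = 2*d^2 + 11*d + 16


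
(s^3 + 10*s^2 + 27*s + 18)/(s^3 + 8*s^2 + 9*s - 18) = (s + 1)/(s - 1)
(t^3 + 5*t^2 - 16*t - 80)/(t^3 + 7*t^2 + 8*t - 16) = (t^2 + t - 20)/(t^2 + 3*t - 4)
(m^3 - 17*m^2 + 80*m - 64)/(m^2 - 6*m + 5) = (m^2 - 16*m + 64)/(m - 5)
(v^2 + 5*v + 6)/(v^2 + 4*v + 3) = (v + 2)/(v + 1)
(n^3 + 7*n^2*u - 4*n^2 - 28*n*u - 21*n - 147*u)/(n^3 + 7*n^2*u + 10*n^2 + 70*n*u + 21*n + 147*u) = (n - 7)/(n + 7)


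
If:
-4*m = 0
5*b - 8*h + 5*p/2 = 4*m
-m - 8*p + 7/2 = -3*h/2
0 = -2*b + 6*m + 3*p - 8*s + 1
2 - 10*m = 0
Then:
No Solution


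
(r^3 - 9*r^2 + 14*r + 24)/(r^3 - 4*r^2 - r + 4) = (r - 6)/(r - 1)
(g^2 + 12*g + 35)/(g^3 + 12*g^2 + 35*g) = 1/g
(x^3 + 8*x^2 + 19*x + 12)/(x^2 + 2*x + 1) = (x^2 + 7*x + 12)/(x + 1)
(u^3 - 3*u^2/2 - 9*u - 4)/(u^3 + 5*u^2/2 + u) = (u - 4)/u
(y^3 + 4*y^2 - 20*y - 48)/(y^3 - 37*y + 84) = (y^2 + 8*y + 12)/(y^2 + 4*y - 21)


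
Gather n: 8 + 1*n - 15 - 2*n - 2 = -n - 9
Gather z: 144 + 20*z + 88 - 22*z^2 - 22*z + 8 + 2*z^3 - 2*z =2*z^3 - 22*z^2 - 4*z + 240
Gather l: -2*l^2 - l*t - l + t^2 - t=-2*l^2 + l*(-t - 1) + t^2 - t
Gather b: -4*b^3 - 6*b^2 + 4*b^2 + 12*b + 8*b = -4*b^3 - 2*b^2 + 20*b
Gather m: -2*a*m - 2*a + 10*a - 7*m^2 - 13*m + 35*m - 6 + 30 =8*a - 7*m^2 + m*(22 - 2*a) + 24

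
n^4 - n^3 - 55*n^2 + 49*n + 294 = (n - 7)*(n - 3)*(n + 2)*(n + 7)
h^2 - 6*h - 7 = (h - 7)*(h + 1)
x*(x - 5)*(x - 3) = x^3 - 8*x^2 + 15*x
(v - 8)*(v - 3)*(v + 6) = v^3 - 5*v^2 - 42*v + 144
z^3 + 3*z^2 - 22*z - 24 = (z - 4)*(z + 1)*(z + 6)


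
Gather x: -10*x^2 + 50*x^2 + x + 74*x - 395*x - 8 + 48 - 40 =40*x^2 - 320*x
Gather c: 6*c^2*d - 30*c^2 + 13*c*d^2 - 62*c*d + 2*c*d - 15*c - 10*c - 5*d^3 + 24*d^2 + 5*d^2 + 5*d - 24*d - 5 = c^2*(6*d - 30) + c*(13*d^2 - 60*d - 25) - 5*d^3 + 29*d^2 - 19*d - 5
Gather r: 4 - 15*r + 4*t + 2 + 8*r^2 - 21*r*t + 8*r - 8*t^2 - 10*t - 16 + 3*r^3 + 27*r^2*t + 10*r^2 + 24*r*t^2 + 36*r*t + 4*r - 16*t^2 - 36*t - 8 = 3*r^3 + r^2*(27*t + 18) + r*(24*t^2 + 15*t - 3) - 24*t^2 - 42*t - 18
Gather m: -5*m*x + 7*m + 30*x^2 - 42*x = m*(7 - 5*x) + 30*x^2 - 42*x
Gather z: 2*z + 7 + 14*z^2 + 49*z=14*z^2 + 51*z + 7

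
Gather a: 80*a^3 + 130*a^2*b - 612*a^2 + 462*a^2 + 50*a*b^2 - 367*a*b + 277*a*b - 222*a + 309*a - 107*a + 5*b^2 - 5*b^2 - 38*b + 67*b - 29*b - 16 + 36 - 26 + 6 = 80*a^3 + a^2*(130*b - 150) + a*(50*b^2 - 90*b - 20)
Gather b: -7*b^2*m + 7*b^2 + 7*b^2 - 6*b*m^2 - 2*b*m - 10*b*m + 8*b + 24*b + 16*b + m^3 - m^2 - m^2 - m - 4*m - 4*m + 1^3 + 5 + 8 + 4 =b^2*(14 - 7*m) + b*(-6*m^2 - 12*m + 48) + m^3 - 2*m^2 - 9*m + 18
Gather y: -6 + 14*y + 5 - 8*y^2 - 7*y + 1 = -8*y^2 + 7*y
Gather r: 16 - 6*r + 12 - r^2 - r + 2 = -r^2 - 7*r + 30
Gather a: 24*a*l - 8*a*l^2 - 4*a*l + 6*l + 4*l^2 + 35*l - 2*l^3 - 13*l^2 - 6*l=a*(-8*l^2 + 20*l) - 2*l^3 - 9*l^2 + 35*l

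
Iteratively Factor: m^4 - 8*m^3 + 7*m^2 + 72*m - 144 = (m + 3)*(m^3 - 11*m^2 + 40*m - 48) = (m - 4)*(m + 3)*(m^2 - 7*m + 12) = (m - 4)*(m - 3)*(m + 3)*(m - 4)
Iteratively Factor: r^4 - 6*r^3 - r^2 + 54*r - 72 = (r - 4)*(r^3 - 2*r^2 - 9*r + 18) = (r - 4)*(r + 3)*(r^2 - 5*r + 6) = (r - 4)*(r - 3)*(r + 3)*(r - 2)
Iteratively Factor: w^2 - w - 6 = (w - 3)*(w + 2)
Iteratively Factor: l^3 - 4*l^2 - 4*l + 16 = (l - 4)*(l^2 - 4) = (l - 4)*(l + 2)*(l - 2)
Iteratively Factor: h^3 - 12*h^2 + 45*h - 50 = (h - 5)*(h^2 - 7*h + 10) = (h - 5)^2*(h - 2)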